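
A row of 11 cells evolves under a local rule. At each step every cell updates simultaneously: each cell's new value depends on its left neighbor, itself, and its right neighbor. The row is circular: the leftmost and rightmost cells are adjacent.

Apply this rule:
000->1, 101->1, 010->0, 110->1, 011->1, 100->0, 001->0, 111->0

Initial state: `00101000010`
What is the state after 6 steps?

10010111011

step 1: 10010011000
step 2: 00000011010
step 3: 11111011100
step 4: 10001110100
step 5: 00101011000
step 6: 10010111011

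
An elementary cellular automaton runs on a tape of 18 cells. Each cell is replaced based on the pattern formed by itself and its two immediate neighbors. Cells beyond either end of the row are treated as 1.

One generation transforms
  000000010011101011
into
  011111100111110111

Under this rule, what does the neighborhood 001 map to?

1

At position 6 the neighborhood is 001; the next row has 1 there.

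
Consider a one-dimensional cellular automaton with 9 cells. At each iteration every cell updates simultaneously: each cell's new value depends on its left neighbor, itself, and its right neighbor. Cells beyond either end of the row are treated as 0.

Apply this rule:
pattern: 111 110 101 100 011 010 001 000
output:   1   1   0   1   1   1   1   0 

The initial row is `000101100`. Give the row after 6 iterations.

111101111

001101110
011101111
111101111
111101111  (fixed point — unchanged through iteration 6)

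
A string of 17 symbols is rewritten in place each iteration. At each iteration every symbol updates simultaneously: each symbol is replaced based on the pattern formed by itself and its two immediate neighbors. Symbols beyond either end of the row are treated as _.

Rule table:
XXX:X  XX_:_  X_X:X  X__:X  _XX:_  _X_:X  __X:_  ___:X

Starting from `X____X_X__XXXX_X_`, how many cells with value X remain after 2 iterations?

XXXX_XXXX__XX_XXX
_XX_X_XX_X___X_X_
count of X: 8

8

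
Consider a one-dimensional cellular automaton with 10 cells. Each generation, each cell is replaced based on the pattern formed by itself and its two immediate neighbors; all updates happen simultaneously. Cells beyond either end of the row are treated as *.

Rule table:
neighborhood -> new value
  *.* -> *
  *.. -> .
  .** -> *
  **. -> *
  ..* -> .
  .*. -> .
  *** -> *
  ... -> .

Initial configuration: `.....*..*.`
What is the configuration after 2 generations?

.........*

.........*
.........*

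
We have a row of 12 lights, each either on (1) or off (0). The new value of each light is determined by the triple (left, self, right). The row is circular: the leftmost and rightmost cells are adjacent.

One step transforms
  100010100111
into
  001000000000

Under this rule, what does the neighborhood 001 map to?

At position 3 the neighborhood is 001; the next row has 0 there.

0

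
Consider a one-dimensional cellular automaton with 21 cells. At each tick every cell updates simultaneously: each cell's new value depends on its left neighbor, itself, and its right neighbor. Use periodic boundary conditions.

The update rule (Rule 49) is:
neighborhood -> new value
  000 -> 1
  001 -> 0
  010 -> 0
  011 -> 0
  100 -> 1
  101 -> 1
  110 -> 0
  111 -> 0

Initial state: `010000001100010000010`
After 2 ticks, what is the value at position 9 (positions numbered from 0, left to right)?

001111100011001111001
100000011000100000100
position 9 holds 0

0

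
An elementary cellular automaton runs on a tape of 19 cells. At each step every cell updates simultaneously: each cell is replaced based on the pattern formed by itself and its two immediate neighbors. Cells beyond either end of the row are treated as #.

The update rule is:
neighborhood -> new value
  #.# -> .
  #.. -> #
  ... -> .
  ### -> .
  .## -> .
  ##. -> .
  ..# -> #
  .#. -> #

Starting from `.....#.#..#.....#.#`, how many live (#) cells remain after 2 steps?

#...##.#####...##..
.#.#........#.#..##
count of #: 6

6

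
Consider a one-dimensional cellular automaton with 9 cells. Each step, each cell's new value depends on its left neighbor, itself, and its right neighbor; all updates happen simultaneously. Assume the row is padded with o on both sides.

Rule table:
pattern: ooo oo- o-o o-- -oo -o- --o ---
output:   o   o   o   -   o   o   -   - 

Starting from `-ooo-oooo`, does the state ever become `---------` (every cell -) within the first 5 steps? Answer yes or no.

step 1: ooooooooo
step 2: ooooooooo  (fixed point — unchanged through step 5)
step 5 is ooooooooo, still not uniform -

no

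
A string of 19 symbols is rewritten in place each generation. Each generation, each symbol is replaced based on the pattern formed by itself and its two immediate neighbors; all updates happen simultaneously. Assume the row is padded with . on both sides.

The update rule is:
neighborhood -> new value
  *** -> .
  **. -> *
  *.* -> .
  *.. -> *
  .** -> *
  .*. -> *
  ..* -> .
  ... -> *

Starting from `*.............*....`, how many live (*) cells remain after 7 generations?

*************.*****
*...........*.*...*
***********.*.***.*
*.........*.*.*.*.*
*********.*.*.*.*.*
*.......*.*.*.*.*.*
*******.*.*.*.*.*.*
count of *: 13

13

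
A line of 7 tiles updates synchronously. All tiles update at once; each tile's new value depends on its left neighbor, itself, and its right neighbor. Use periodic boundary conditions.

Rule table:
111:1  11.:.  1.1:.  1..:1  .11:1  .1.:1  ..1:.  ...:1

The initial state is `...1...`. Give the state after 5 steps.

.1.11.1

11.1111
1..1111
.1.1111
.1.111.
.1.11.1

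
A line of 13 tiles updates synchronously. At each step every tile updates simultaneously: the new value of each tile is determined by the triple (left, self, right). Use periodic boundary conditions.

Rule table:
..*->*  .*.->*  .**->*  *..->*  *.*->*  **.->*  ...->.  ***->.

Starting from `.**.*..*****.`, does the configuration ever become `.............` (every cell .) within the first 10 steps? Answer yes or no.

********...**
.......**.**.
......*******
*....**.....*
**..****...**
.****..**.**.
**..*********
.****........
**..**.......
*******.....*
step 10 is *******.....*, still not uniform .

no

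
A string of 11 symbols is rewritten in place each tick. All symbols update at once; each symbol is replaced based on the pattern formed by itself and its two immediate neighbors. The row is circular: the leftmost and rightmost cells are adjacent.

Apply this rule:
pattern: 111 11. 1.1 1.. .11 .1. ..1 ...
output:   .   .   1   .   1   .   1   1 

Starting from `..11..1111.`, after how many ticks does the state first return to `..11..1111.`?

111..11....
1...11..111
..111..11..
111...11..1
....111..11
.1111...11.
11....111..
1..1111...1
..11....111
.11..1111..
11..11....1
...11..1111
.111..11...
11...11..11
...111..11.
1111...11..
1....111..1
..1111...11
.11....111.
11..1111...
1..11....11
..11..1111.

22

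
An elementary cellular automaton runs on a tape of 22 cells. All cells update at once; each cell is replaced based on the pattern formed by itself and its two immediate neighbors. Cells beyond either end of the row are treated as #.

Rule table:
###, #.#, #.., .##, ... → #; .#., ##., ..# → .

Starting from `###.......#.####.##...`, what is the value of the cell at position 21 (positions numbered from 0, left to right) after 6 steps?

step 1: ##.######..####.##.##.
step 2: #.######.#.###.##.##.#
step 3: .######.#.###.##.##.##
step 4: ######.#.###.##.##.###
step 5: #####.#.###.##.##.####
step 6: ####.#.###.##.##.#####
position 21 holds #

#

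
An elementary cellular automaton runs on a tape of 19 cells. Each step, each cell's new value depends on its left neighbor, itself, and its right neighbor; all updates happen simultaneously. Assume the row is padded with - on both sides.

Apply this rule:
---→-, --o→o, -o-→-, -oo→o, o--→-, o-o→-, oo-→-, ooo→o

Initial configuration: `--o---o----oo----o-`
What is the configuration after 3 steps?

---o----oo----o----

-o---o----oo----o--
o---o----oo----o---
---o----oo----o----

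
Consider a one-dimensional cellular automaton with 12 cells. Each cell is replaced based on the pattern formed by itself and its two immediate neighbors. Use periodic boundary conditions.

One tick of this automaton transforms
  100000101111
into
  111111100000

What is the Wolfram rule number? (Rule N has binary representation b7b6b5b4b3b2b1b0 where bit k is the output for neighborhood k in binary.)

position 9: 111 → 0  (bit 7 = 0)
position 0: 110 → 1  (bit 6 = 1)
position 7: 101 → 0  (bit 5 = 0)
position 1: 100 → 1  (bit 4 = 1)
position 8: 011 → 0  (bit 3 = 0)
position 6: 010 → 1  (bit 2 = 1)
position 5: 001 → 1  (bit 1 = 1)
position 2: 000 → 1  (bit 0 = 1)
bits b7..b0 = 01010111 = 87

87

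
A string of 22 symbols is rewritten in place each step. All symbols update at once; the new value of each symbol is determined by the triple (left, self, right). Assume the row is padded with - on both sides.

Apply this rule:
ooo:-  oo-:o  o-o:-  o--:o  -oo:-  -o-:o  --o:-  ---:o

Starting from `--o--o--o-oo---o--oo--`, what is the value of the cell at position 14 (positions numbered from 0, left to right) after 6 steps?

-

o-oo-oo-o--ooo-oo--ooo
o--o--o-oo---o--oo---o
oo-oo-o--ooo-oo--ooo-o
-o--o-oo---o--oo---o-o
-oo-o--ooo-oo--ooo-o-o
--o-oo---o--oo---o-o-o
position 14 holds -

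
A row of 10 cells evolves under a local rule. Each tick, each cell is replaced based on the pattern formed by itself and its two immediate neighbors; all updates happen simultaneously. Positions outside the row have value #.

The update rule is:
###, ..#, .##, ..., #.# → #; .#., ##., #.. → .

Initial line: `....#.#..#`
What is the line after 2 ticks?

.###.#..##
###.#..###

###.#..###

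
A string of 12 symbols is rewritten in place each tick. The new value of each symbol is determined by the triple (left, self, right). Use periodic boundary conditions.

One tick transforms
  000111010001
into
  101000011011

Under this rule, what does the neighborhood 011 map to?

At position 3 the neighborhood is 011; the next row has 0 there.

0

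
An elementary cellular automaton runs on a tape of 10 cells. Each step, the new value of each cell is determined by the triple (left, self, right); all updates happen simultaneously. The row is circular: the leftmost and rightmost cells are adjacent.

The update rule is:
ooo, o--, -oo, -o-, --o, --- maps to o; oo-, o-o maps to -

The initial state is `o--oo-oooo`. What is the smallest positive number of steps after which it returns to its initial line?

-ooo--oooo
-oo-ooooo-
oo--oooo-o
o-ooooo--o
--oooo-ooo
ooooo--oo-
oooo-ooo--
ooo--oo-oo
oo-ooo--oo
o--oo-oooo

10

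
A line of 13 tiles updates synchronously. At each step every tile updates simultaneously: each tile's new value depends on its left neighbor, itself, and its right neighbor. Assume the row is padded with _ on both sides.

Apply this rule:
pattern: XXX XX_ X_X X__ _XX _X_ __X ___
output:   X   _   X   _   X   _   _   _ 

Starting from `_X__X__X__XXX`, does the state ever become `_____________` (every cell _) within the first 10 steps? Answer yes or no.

yes

__________XX_
__________X__
_____________
all cells are _ at step 3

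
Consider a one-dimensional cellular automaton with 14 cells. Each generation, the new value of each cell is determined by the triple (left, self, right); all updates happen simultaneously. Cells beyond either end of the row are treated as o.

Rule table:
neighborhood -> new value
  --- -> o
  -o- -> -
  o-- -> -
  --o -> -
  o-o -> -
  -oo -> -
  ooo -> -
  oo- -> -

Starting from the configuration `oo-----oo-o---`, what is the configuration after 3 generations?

---ooo------o-
-o-----oooo---
---ooo------o-

---ooo------o-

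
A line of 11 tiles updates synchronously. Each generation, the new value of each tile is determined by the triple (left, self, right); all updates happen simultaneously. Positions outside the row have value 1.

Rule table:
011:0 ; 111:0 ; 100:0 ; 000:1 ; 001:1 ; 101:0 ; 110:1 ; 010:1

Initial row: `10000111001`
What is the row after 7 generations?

10111001010

10111001010
10001011010
10111001010  (repeats generation 1; period 2)
generation 7: 10111001010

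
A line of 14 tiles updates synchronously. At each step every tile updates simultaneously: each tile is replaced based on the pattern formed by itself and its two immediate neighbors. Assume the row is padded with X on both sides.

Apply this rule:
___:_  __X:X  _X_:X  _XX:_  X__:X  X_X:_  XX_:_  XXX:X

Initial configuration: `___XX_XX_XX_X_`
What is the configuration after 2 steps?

__XX_______XX_

X_X_________X_
__XX_______XX_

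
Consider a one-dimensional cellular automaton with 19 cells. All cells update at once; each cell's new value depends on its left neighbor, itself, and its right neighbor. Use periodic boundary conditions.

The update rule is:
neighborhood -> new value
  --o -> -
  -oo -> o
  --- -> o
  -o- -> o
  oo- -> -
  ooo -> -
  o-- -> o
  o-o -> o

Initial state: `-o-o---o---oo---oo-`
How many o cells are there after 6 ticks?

-ooooo-ooo-o-oo-o-o
oo----oo--oooo-oooo
--ooo-o-o-o---oo---
o-o--oooooooo-o-ooo
-ooo-o-------oooo--
-o--oooooooo-o---oo
count of o: 12

12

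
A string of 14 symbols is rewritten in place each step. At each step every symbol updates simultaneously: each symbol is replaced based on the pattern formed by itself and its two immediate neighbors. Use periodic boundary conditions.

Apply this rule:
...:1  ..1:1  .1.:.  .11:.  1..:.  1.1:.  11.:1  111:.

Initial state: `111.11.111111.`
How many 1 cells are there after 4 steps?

..1..1......1.
11..1..11111..
.1.1..1....1.1
.....1..111...
count of 1: 4

4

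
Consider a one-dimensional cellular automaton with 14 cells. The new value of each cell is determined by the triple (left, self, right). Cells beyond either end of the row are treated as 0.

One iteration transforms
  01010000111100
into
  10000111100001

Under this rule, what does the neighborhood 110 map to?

At position 11 the neighborhood is 110; the next row has 0 there.

0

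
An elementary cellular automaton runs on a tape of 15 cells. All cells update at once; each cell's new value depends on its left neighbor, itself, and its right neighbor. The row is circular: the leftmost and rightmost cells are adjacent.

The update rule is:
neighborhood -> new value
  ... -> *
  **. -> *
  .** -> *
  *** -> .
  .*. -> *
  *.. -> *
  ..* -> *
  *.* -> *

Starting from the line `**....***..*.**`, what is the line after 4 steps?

.******.******.
**....***....**
.******.******.  (repeats step 1; period 2)
step 4: **....***....**

**....***....**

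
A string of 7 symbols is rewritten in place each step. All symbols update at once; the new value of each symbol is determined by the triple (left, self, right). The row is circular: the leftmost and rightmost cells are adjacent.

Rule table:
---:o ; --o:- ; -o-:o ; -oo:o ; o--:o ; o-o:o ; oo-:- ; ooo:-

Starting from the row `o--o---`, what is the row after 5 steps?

--oo---

oo-ooo-
o-oo--o
-oo-o-o
oo-oooo
--oo---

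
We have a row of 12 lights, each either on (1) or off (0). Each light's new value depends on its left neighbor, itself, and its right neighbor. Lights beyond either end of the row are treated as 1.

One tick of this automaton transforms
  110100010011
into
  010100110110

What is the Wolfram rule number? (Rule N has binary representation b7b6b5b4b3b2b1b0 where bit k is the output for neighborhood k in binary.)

position 0: 111 → 0  (bit 7 = 0)
position 1: 110 → 1  (bit 6 = 1)
position 2: 101 → 0  (bit 5 = 0)
position 4: 100 → 0  (bit 4 = 0)
position 10: 011 → 1  (bit 3 = 1)
position 3: 010 → 1  (bit 2 = 1)
position 6: 001 → 1  (bit 1 = 1)
position 5: 000 → 0  (bit 0 = 0)
bits b7..b0 = 01001110 = 78

78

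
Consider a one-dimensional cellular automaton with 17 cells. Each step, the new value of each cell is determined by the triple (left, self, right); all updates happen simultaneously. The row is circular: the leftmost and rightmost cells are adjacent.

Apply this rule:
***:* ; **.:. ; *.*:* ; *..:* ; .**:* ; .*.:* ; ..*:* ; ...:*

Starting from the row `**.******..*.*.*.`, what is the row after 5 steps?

*.******.********
.******.*********
******.*********.
*****.*********.*
****.*********.**

****.*********.**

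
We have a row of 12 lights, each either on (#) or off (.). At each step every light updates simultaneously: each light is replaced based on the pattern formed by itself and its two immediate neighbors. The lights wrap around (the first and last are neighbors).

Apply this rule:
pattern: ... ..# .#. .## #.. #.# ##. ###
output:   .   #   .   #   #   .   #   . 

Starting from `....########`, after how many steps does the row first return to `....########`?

#..##......#
######....##
.....##..##.
....########

4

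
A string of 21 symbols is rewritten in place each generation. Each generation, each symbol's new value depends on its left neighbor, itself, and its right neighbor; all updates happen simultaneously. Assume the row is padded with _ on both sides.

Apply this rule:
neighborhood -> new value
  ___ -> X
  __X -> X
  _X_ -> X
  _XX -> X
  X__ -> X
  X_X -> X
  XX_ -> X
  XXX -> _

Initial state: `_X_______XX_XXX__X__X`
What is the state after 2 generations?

XXXXXXXXXXXXX_XXXXXXX
X___________XXX_____X

X___________XXX_____X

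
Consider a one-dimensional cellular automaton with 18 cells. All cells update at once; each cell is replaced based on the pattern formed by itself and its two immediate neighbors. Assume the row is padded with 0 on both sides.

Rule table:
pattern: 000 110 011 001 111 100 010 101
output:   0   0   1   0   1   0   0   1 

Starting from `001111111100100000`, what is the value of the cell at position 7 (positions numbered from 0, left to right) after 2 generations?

001111111000000000
001111110000000000
position 7 holds 1

1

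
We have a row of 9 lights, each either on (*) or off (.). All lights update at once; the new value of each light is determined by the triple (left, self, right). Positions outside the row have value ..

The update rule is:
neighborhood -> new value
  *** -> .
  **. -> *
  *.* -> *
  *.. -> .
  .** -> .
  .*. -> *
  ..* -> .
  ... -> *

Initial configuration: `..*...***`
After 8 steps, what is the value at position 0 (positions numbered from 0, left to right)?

step 1: *.*.*...*
step 2: *****.*.*
step 3: ....*****
step 4: ***.....*
step 5: ..*.***.*
step 6: *.**..***
step 7: **.*....*
step 8: .***.**.*
position 0 holds .

.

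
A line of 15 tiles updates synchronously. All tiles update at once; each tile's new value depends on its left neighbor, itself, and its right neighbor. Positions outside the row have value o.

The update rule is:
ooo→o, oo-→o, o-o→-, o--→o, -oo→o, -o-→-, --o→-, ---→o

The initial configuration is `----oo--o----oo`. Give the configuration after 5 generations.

ooo-oooo-ooo-oo

generation 1: ooo-ooo--ooo-oo
generation 2: ooo-oooo-ooo-oo
generation 3: ooo-oooo-ooo-oo  (fixed point — unchanged through generation 5)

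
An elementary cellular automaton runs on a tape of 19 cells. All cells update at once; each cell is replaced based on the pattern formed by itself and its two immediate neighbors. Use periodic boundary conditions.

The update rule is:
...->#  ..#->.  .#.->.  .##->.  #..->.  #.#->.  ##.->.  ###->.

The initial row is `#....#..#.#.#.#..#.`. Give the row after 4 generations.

..##...............
#....##############
..##...............  (repeats generation 1; period 2)
generation 4: #....##############

#....##############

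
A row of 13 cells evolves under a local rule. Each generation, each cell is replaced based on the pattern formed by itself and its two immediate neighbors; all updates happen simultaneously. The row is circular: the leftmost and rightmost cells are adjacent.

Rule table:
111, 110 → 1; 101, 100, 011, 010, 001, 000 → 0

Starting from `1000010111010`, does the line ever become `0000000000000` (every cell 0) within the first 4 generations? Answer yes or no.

0000000011000
0000000001000
0000000000000
all cells are 0 at generation 3

yes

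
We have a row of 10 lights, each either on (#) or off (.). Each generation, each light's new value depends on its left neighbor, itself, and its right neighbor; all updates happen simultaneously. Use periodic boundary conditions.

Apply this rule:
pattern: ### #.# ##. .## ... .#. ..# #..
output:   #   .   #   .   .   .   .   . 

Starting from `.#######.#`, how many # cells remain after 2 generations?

5

..######..
...#####..
count of #: 5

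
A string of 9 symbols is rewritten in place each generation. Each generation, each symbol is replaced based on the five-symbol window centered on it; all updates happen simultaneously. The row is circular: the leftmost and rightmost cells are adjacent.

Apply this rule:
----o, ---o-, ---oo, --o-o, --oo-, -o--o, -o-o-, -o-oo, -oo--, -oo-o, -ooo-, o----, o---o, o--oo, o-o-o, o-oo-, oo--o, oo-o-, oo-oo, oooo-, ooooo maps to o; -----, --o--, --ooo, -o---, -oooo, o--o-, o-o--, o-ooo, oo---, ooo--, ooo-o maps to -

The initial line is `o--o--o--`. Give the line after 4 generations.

-o--o--o-
--o--o--o
o--o--o--  (repeats generation 0; period 3)
generation 4: -o--o--o-

-o--o--o-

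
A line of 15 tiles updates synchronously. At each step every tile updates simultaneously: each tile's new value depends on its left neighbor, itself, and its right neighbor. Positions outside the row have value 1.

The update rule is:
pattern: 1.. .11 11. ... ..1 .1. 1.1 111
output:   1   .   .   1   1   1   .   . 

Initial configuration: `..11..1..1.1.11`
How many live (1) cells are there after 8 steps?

6

11..111111.1...
..11.......1111
11..1111111....
..11.......1111  (repeats step 2; period 2)
step 8: ..11.......1111
count of 1: 6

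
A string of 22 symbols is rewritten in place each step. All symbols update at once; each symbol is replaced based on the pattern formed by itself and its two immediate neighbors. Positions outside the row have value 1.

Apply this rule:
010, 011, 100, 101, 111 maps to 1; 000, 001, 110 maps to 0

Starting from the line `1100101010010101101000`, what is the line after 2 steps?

1010111111011111011100
0111111110111110111010

0111111110111110111010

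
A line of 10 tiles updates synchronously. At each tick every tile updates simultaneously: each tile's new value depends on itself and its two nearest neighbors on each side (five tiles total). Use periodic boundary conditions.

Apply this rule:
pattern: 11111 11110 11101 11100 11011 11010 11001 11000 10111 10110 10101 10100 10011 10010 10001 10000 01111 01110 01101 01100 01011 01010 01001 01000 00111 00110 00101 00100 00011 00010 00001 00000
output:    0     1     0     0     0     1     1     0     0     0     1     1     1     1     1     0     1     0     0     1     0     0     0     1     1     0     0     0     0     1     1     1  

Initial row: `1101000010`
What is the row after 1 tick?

0011101100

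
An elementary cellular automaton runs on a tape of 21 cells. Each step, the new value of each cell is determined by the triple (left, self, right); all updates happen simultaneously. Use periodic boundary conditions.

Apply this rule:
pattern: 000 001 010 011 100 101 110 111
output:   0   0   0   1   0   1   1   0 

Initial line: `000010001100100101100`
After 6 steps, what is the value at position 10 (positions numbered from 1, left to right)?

1

step 1: 000000001100000011100
step 2: 000000001100000010100
step 3: 000000001100000001000
step 4: 000000001100000000000
step 5: 000000001100000000000  (fixed point — unchanged through step 6)
position 10 holds 1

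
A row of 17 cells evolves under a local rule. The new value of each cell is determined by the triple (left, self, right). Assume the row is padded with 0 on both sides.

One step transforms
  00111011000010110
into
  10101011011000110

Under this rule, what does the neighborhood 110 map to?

1

At position 4 the neighborhood is 110; the next row has 1 there.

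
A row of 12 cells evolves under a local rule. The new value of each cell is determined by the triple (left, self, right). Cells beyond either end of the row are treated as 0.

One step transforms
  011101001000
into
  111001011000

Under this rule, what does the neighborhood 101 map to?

At position 4 the neighborhood is 101; the next row has 0 there.

0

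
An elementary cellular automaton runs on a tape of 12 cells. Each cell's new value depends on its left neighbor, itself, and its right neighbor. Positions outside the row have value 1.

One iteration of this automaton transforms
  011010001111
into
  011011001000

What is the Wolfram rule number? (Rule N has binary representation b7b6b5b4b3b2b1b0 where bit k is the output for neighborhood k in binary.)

92

position 9: 111 → 0  (bit 7 = 0)
position 2: 110 → 1  (bit 6 = 1)
position 0: 101 → 0  (bit 5 = 0)
position 5: 100 → 1  (bit 4 = 1)
position 1: 011 → 1  (bit 3 = 1)
position 4: 010 → 1  (bit 2 = 1)
position 7: 001 → 0  (bit 1 = 0)
position 6: 000 → 0  (bit 0 = 0)
bits b7..b0 = 01011100 = 92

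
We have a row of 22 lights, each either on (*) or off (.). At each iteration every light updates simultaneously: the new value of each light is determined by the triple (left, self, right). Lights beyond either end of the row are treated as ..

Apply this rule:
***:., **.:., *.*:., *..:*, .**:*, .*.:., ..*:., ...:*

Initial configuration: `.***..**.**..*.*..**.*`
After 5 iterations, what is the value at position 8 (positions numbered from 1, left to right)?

iteration 1: .*..*.*..*.*....*.*...
iteration 2: ..*....*....***....***
iteration 3: *..***..***.*..***.*..
iteration 4: .*.*..*.*....*.*....**
iteration 5: ....*....***....***.*.
position 8 holds .

.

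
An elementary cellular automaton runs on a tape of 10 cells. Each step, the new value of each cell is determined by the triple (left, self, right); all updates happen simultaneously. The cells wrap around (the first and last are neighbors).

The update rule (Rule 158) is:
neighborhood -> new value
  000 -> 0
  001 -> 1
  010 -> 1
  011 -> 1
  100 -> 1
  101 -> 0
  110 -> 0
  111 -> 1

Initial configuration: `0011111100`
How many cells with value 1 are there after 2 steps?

8

0111111010
1111110011
count of 1: 8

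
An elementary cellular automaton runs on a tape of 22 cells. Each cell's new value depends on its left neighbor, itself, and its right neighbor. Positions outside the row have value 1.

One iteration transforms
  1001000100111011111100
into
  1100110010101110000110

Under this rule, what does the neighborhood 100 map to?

At position 1 the neighborhood is 100; the next row has 1 there.

1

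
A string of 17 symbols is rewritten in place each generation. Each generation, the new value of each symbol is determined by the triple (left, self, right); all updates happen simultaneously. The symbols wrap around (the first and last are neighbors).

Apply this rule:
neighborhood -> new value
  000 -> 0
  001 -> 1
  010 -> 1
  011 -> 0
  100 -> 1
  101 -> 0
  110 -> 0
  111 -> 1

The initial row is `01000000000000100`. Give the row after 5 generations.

00001110011100000

11100000000001110
01010000000010100
11011000000110110
00000100001000000
00001110011100000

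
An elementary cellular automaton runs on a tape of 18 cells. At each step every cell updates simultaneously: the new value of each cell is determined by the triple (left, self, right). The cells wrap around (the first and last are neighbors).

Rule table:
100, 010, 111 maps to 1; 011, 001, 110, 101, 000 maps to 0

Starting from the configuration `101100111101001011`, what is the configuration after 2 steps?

100011000100001101

step 1: 000010011001101001
step 2: 100011000100001101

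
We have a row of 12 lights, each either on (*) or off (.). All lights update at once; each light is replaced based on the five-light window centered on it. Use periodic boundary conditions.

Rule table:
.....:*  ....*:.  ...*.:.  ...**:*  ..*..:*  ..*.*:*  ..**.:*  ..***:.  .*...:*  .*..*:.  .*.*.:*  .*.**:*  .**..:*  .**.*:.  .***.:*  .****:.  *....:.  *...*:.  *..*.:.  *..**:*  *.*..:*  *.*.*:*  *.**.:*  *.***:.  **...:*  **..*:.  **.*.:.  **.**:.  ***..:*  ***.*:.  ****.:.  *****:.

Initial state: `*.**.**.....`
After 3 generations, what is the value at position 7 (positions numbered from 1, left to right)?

*

***..***.*..
.**.*.*..*.*
**..***..***
position 7 holds *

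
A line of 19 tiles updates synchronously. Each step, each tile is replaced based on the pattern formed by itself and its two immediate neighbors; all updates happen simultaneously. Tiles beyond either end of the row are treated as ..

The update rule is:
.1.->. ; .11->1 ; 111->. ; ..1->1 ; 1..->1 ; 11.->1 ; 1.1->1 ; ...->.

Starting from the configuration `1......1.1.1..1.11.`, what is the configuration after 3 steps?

step 1: .1....1.1.1.11.1111
step 2: 1.1..1.1.1.11111..1
step 3: .1.11.1.1.11...111.

.1.11.1.1.11...111.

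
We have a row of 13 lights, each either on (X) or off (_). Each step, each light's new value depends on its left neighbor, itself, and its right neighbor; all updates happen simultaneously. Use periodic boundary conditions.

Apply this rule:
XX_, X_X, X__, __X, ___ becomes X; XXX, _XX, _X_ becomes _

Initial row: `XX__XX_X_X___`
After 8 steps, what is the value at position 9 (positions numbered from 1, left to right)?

_

_XXX_XX_X_XXX
X__XX_XX_X__X
XXX_XX_XX_XX_
__XX_XX_XX_XX
XX_XX_XX_XX_X
_XX_XX_XX_XX_
X_XX_XX_XX_XX
XX_XX_XX_XX__
position 9 holds _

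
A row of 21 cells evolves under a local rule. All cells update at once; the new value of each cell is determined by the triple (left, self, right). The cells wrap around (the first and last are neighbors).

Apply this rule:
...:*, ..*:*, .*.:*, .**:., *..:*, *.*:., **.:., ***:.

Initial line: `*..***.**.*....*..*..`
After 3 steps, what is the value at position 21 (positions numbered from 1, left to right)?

***.......***********
...*******...........
***.......***********
position 21 holds *

*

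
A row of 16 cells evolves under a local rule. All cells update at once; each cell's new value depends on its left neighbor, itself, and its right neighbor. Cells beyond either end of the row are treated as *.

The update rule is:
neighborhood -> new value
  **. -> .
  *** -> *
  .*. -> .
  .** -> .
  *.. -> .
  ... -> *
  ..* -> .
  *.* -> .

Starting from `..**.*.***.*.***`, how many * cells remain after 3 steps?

........*.....**
.******...***..*
..****..*..*....
count of *: 6

6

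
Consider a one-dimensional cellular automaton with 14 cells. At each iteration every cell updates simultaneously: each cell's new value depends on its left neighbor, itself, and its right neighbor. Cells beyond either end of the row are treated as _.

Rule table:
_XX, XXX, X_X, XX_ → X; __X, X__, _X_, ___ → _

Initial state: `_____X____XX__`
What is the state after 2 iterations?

__________XX__
__________XX__

__________XX__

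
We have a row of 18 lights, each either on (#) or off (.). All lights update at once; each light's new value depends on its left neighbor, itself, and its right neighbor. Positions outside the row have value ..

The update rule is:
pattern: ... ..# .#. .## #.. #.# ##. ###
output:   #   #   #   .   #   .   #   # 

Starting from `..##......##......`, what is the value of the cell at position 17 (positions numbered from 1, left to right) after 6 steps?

##.#######.#######
.#..######..######
####.#######.#####
.###..######..####
#.####.#######.###
#..###..######..##
position 17 holds #

#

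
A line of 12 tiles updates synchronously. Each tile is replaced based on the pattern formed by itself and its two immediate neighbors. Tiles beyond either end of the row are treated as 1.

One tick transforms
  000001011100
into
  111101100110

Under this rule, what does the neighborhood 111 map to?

0

At position 8 the neighborhood is 111; the next row has 0 there.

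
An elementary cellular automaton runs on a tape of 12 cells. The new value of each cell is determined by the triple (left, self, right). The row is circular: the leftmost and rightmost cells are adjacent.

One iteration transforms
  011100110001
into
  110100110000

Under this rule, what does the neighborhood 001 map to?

0

At position 5 the neighborhood is 001; the next row has 0 there.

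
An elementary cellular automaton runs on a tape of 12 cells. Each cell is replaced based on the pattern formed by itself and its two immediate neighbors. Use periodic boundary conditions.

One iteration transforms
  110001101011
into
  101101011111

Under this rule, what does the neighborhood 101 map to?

1

At position 7 the neighborhood is 101; the next row has 1 there.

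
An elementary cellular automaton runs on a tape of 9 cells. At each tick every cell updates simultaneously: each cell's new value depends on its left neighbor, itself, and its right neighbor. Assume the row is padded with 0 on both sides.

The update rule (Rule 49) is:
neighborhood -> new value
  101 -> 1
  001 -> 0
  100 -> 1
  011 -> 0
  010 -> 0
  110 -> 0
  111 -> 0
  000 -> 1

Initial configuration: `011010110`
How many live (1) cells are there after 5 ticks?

4

000101001
110010100
001001011
100100100
010010011
count of 1: 4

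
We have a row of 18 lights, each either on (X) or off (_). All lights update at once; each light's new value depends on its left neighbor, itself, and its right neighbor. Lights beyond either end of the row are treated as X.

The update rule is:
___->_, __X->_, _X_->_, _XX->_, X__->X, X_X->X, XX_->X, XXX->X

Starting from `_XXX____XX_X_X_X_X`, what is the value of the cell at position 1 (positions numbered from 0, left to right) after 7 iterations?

iteration 1: X_XXX____XX_X_X_X_
iteration 2: XX_XXX____XX_X_X_X
iteration 3: XXX_XXX____XX_X_X_
iteration 4: XXXX_XXX____XX_X_X
iteration 5: XXXXX_XXX____XX_X_
iteration 6: XXXXXX_XXX____XX_X
iteration 7: XXXXXXX_XXX____XX_
position 1 holds X

X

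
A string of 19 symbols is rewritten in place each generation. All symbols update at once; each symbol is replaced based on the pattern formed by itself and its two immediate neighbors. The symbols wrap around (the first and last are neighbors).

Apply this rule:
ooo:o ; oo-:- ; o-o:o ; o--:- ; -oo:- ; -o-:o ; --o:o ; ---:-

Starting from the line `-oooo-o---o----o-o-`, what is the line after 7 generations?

o--oo---ooo--o-o--o

o-oo-oo--oo---oooo-
oo--o---o----o-oo-o
o--oo--oo---ooo--o-
o-o---o----o-o--ooo
-oo--oo---oooo-o-oo
o---o----o-oo-ooo--
o--oo---ooo--o-o--o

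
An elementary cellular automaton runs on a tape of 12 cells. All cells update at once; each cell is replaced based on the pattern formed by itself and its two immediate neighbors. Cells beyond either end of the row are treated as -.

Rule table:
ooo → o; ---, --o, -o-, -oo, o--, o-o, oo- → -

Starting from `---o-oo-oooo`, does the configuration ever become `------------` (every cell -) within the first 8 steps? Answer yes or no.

yes

---------oo-
------------
all cells are - at step 2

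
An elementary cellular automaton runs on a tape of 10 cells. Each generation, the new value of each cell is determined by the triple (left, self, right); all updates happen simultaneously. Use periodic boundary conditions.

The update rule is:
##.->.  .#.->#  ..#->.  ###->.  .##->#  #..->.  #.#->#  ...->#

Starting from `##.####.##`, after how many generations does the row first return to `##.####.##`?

30

..##...##.
#.#..#.#..
###..###..
#....#....
#.##.#.##.
###.####.#
...##...##
.#.#..#.#.
.###..###.
.#....#...
.#.##.#.##
####.####.
#...##...#
..#.#..#.#
..###..###
..#....#..
#.#.##.#.#
.####.####
##...##...
#..#.#..#.
#..###..##
...#....#.
##.#.##.#.
#.####.###
.##...##..
.#..#.#..#
##..###..#
....#....#
.##.#.##.#
##.####.##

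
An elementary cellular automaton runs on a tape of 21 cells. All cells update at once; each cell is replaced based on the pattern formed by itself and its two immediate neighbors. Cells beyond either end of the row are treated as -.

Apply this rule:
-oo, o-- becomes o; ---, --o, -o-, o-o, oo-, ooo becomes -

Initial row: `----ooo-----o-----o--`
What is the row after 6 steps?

---------o--o-----o--

----o--o-----o-----o-
-----o--o-----o-----o
------o--o-----o-----
-------o--o-----o----
--------o--o-----o---
---------o--o-----o--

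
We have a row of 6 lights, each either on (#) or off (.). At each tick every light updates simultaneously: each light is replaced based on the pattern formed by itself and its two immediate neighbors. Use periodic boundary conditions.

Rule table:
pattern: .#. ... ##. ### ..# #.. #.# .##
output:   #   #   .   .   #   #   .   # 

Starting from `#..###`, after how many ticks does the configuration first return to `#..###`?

12

.###..
##..##
..###.
###..#
...###
####..
#...##
.####.
##...#
..####
###...
#..###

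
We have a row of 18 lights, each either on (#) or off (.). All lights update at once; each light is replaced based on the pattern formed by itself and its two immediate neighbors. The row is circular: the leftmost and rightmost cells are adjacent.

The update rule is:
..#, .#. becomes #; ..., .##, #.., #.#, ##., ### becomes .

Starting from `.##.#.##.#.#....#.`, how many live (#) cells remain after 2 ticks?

7

#...#....#.#...##.
#..##...##.#..#...
count of #: 7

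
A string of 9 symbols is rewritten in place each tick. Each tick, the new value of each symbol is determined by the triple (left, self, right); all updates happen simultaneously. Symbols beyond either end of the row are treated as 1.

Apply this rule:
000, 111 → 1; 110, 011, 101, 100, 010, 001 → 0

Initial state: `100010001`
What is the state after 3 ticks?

011000110

001000100
000010000
011000110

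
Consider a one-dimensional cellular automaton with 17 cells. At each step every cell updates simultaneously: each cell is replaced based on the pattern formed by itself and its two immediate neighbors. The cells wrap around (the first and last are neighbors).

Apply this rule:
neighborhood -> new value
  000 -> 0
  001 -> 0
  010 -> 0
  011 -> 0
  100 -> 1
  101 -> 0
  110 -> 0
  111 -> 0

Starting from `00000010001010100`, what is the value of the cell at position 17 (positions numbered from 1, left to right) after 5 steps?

step 1: 00000001000000010
step 2: 00000000100000001
step 3: 10000000010000000
step 4: 01000000001000000
step 5: 00100000000100000
position 17 holds 0

0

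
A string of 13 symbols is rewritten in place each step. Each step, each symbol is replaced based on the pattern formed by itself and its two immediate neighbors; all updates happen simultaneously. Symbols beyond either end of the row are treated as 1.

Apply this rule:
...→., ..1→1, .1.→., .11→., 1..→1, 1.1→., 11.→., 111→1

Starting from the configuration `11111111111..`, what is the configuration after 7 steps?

1111.1.1.11..

1111111111.11
111111111...1
11111111.1.1.
1111111......
111111.1....1
11111...1..1.
1111.1.1.11..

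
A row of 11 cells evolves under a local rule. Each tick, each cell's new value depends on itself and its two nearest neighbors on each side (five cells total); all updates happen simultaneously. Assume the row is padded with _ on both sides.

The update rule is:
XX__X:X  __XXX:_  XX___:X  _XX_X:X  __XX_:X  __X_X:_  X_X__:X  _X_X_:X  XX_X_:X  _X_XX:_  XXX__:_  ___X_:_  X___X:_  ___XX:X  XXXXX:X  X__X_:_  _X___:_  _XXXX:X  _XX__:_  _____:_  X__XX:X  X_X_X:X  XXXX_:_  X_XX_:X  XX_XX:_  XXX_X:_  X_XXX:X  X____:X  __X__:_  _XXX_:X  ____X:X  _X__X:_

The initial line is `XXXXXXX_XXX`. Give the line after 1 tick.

_XXXX___XX_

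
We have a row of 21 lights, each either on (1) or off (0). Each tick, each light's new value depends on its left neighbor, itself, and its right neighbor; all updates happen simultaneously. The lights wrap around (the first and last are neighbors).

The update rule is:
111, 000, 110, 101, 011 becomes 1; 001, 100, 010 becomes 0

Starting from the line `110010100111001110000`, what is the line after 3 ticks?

110001000111001110110
110100010111001111111
111001001111001111111

111001001111001111111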